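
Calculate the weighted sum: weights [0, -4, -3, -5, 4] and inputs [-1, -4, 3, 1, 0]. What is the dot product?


Element-wise products:
0 * -1 = 0
-4 * -4 = 16
-3 * 3 = -9
-5 * 1 = -5
4 * 0 = 0
Sum = 0 + 16 + -9 + -5 + 0
= 2

2


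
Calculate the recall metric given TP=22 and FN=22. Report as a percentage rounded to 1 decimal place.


Recall = TP / (TP + FN) * 100
= 22 / (22 + 22)
= 22 / 44
= 0.5
= 50.0%

50.0


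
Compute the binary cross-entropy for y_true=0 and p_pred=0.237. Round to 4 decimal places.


For y=0: Loss = -log(1-p)
= -log(1 - 0.237)
= -log(0.763)
= -(-0.2705)
= 0.2705

0.2705


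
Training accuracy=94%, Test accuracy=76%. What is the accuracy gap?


Gap = train_accuracy - test_accuracy
= 94 - 76
= 18%
This gap suggests the model is overfitting.

18


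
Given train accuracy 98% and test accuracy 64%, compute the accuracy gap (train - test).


Gap = train_accuracy - test_accuracy
= 98 - 64
= 34%
This large gap strongly indicates overfitting.

34


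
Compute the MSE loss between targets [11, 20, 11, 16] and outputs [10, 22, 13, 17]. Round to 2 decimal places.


Differences: [1, -2, -2, -1]
Squared errors: [1, 4, 4, 1]
Sum of squared errors = 10
MSE = 10 / 4 = 2.50

2.50


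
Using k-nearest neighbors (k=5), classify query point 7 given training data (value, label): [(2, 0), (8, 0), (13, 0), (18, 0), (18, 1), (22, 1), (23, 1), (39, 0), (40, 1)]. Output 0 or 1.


Distances from query 7:
Point 8 (class 0): distance = 1
Point 2 (class 0): distance = 5
Point 13 (class 0): distance = 6
Point 18 (class 0): distance = 11
Point 18 (class 1): distance = 11
K=5 nearest neighbors: classes = [0, 0, 0, 0, 1]
Votes for class 1: 1 / 5
Majority vote => class 0

0


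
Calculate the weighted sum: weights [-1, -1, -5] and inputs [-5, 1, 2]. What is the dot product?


Element-wise products:
-1 * -5 = 5
-1 * 1 = -1
-5 * 2 = -10
Sum = 5 + -1 + -10
= -6

-6


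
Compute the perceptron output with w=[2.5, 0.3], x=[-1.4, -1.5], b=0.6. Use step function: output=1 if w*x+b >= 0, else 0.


z = w . x + b
= 2.5*-1.4 + 0.3*-1.5 + 0.6
= -3.5 + -0.45 + 0.6
= -3.95 + 0.6
= -3.35
Since z = -3.35 < 0, output = 0

0


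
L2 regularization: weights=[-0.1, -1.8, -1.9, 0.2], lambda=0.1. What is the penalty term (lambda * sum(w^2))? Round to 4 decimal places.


Squaring each weight:
(-0.1)^2 = 0.01
(-1.8)^2 = 3.24
(-1.9)^2 = 3.61
0.2^2 = 0.04
Sum of squares = 6.9
Penalty = 0.1 * 6.9 = 0.6900

0.6900


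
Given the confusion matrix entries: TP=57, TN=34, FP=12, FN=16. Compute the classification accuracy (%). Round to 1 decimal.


Accuracy = (TP + TN) / (TP + TN + FP + FN) * 100
= (57 + 34) / (57 + 34 + 12 + 16)
= 91 / 119
= 0.7647
= 76.5%

76.5


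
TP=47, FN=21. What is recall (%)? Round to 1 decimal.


Recall = TP / (TP + FN) * 100
= 47 / (47 + 21)
= 47 / 68
= 0.6912
= 69.1%

69.1


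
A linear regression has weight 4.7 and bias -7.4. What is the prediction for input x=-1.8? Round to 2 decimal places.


y = 4.7 * -1.8 + (-7.4)
= -8.46 + (-7.4)
= -15.86

-15.86


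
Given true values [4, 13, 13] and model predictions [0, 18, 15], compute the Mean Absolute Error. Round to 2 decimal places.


Absolute errors: [4, 5, 2]
Sum of absolute errors = 11
MAE = 11 / 3 = 3.67

3.67


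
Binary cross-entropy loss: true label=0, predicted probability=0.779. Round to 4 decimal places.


For y=0: Loss = -log(1-p)
= -log(1 - 0.779)
= -log(0.221)
= -(-1.5096)
= 1.5096

1.5096


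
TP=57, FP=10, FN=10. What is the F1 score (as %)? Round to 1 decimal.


Precision = TP / (TP + FP) = 57 / 67 = 0.8507
Recall = TP / (TP + FN) = 57 / 67 = 0.8507
F1 = 2 * P * R / (P + R)
= 2 * 0.8507 * 0.8507 / (0.8507 + 0.8507)
= 1.4475 / 1.7015
= 0.8507
As percentage: 85.1%

85.1


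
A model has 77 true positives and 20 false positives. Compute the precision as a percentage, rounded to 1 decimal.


Precision = TP / (TP + FP) * 100
= 77 / (77 + 20)
= 77 / 97
= 0.7938
= 79.4%

79.4


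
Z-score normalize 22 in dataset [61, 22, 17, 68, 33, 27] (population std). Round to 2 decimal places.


Mean = (61 + 22 + 17 + 68 + 33 + 27) / 6 = 38.0
Variance = sum((x_i - mean)^2) / n = 378.6667
Std = sqrt(378.6667) = 19.4594
Z = (x - mean) / std
= (22 - 38.0) / 19.4594
= -16.0 / 19.4594
= -0.82

-0.82


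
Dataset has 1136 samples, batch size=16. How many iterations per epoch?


Iterations per epoch = dataset_size / batch_size
= 1136 / 16
= 71

71


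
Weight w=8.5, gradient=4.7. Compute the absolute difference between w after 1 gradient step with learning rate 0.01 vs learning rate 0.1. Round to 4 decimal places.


With lr=0.01: w_new = 8.5 - 0.01 * 4.7 = 8.453
With lr=0.1: w_new = 8.5 - 0.1 * 4.7 = 8.03
Absolute difference = |8.453 - 8.03|
= 0.4230

0.4230


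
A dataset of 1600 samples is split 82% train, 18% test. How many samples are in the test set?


Train samples = 1600 * 82% = 1312
Test samples = 1600 - 1312
= 288

288


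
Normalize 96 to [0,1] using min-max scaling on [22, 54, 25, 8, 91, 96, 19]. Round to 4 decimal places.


Min = 8, Max = 96
Range = 96 - 8 = 88
Scaled = (x - min) / (max - min)
= (96 - 8) / 88
= 88 / 88
= 1.0000

1.0000


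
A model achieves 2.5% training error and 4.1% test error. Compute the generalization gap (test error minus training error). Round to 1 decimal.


Generalization gap = test_error - train_error
= 4.1 - 2.5
= 1.6%
A small gap suggests good generalization.

1.6


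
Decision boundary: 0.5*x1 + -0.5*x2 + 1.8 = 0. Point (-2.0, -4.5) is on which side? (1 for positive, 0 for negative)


Compute 0.5 * -2.0 + -0.5 * -4.5 + 1.8
= -1.0 + 2.25 + 1.8
= 3.05
Since 3.05 >= 0, the point is on the positive side.

1


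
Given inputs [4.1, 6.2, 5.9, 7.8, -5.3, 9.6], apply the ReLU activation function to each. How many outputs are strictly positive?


ReLU(x) = max(0, x) for each element:
ReLU(4.1) = 4.1
ReLU(6.2) = 6.2
ReLU(5.9) = 5.9
ReLU(7.8) = 7.8
ReLU(-5.3) = 0
ReLU(9.6) = 9.6
Active neurons (>0): 5

5


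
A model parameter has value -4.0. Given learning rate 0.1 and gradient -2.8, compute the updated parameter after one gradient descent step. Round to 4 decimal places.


w_new = w_old - lr * gradient
= -4.0 - 0.1 * -2.8
= -4.0 - (-0.28)
= -3.7200

-3.7200


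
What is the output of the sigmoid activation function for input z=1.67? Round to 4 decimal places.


sigmoid(z) = 1 / (1 + exp(-z))
exp(-(1.67)) = exp(-1.67) = 0.1882
1 + 0.1882 = 1.1882
1 / 1.1882 = 0.8416

0.8416


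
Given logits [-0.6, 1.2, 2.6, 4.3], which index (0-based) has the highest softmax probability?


Softmax is a monotonic transformation, so it preserves the argmax.
We need to find the index of the maximum logit.
Index 0: -0.6
Index 1: 1.2
Index 2: 2.6
Index 3: 4.3
Maximum logit = 4.3 at index 3

3


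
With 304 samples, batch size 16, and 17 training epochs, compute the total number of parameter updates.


Iterations per epoch = 304 / 16 = 19
Total updates = iterations_per_epoch * epochs
= 19 * 17
= 323

323


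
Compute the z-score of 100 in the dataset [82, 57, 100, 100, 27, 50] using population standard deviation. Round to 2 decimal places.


Mean = (82 + 57 + 100 + 100 + 27 + 50) / 6 = 69.3333
Variance = sum((x_i - mean)^2) / n = 726.5556
Std = sqrt(726.5556) = 26.9547
Z = (x - mean) / std
= (100 - 69.3333) / 26.9547
= 30.6667 / 26.9547
= 1.14

1.14


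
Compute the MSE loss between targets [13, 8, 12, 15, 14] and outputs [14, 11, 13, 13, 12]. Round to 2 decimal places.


Differences: [-1, -3, -1, 2, 2]
Squared errors: [1, 9, 1, 4, 4]
Sum of squared errors = 19
MSE = 19 / 5 = 3.80

3.80


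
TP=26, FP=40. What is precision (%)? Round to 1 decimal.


Precision = TP / (TP + FP) * 100
= 26 / (26 + 40)
= 26 / 66
= 0.3939
= 39.4%

39.4


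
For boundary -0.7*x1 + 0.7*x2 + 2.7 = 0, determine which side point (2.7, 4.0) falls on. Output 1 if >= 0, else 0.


Compute -0.7 * 2.7 + 0.7 * 4.0 + 2.7
= -1.89 + 2.8 + 2.7
= 3.61
Since 3.61 >= 0, the point is on the positive side.

1


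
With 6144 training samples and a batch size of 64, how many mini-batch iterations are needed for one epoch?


Iterations per epoch = dataset_size / batch_size
= 6144 / 64
= 96

96


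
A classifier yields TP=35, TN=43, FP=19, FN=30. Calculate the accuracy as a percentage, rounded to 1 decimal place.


Accuracy = (TP + TN) / (TP + TN + FP + FN) * 100
= (35 + 43) / (35 + 43 + 19 + 30)
= 78 / 127
= 0.6142
= 61.4%

61.4


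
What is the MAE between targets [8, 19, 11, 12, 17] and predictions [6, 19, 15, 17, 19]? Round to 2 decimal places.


Absolute errors: [2, 0, 4, 5, 2]
Sum of absolute errors = 13
MAE = 13 / 5 = 2.60

2.60


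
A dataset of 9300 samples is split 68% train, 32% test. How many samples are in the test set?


Train samples = 9300 * 68% = 6324
Test samples = 9300 - 6324
= 2976

2976


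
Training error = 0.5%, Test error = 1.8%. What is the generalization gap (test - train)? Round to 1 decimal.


Generalization gap = test_error - train_error
= 1.8 - 0.5
= 1.3%
A small gap suggests good generalization.

1.3


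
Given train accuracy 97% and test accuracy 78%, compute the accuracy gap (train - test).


Gap = train_accuracy - test_accuracy
= 97 - 78
= 19%
This gap suggests the model is overfitting.

19


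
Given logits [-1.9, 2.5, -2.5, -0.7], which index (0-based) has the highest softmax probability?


Softmax is a monotonic transformation, so it preserves the argmax.
We need to find the index of the maximum logit.
Index 0: -1.9
Index 1: 2.5
Index 2: -2.5
Index 3: -0.7
Maximum logit = 2.5 at index 1

1


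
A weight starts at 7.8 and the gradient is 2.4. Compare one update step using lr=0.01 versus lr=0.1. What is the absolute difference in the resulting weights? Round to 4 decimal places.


With lr=0.01: w_new = 7.8 - 0.01 * 2.4 = 7.776
With lr=0.1: w_new = 7.8 - 0.1 * 2.4 = 7.56
Absolute difference = |7.776 - 7.56|
= 0.2160

0.2160


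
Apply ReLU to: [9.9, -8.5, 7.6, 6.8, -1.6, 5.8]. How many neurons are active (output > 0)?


ReLU(x) = max(0, x) for each element:
ReLU(9.9) = 9.9
ReLU(-8.5) = 0
ReLU(7.6) = 7.6
ReLU(6.8) = 6.8
ReLU(-1.6) = 0
ReLU(5.8) = 5.8
Active neurons (>0): 4

4


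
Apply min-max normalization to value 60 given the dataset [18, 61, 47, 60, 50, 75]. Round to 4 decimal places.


Min = 18, Max = 75
Range = 75 - 18 = 57
Scaled = (x - min) / (max - min)
= (60 - 18) / 57
= 42 / 57
= 0.7368

0.7368


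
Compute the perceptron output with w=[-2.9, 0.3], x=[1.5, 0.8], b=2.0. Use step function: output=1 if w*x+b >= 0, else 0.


z = w . x + b
= -2.9*1.5 + 0.3*0.8 + 2.0
= -4.35 + 0.24 + 2.0
= -4.11 + 2.0
= -2.11
Since z = -2.11 < 0, output = 0

0


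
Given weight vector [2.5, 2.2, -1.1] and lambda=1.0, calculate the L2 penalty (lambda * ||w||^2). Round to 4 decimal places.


Squaring each weight:
2.5^2 = 6.25
2.2^2 = 4.84
(-1.1)^2 = 1.21
Sum of squares = 12.3
Penalty = 1.0 * 12.3 = 12.3000

12.3000


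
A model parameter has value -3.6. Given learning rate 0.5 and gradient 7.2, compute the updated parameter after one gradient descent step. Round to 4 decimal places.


w_new = w_old - lr * gradient
= -3.6 - 0.5 * 7.2
= -3.6 - (3.6)
= -7.2000

-7.2000


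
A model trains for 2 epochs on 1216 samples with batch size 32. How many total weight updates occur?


Iterations per epoch = 1216 / 32 = 38
Total updates = iterations_per_epoch * epochs
= 38 * 2
= 76

76


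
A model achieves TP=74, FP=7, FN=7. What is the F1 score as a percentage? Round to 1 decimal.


Precision = TP / (TP + FP) = 74 / 81 = 0.9136
Recall = TP / (TP + FN) = 74 / 81 = 0.9136
F1 = 2 * P * R / (P + R)
= 2 * 0.9136 * 0.9136 / (0.9136 + 0.9136)
= 1.6693 / 1.8272
= 0.9136
As percentage: 91.4%

91.4


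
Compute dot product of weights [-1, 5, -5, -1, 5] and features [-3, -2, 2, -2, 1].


Element-wise products:
-1 * -3 = 3
5 * -2 = -10
-5 * 2 = -10
-1 * -2 = 2
5 * 1 = 5
Sum = 3 + -10 + -10 + 2 + 5
= -10

-10


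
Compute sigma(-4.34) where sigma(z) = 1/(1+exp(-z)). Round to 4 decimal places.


sigmoid(z) = 1 / (1 + exp(-z))
exp(-(-4.34)) = exp(4.34) = 76.7075
1 + 76.7075 = 77.7075
1 / 77.7075 = 0.0129

0.0129


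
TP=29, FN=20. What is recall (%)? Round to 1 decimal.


Recall = TP / (TP + FN) * 100
= 29 / (29 + 20)
= 29 / 49
= 0.5918
= 59.2%

59.2


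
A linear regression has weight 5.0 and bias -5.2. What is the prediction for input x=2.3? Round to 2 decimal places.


y = 5.0 * 2.3 + (-5.2)
= 11.5 + (-5.2)
= 6.30

6.30


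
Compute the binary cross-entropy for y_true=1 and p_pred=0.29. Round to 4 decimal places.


For y=1: Loss = -log(p)
= -log(0.29)
= -(-1.2379)
= 1.2379

1.2379


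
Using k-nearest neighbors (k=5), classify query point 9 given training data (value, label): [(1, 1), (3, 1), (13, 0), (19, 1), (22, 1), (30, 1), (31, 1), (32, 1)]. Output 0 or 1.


Distances from query 9:
Point 13 (class 0): distance = 4
Point 3 (class 1): distance = 6
Point 1 (class 1): distance = 8
Point 19 (class 1): distance = 10
Point 22 (class 1): distance = 13
K=5 nearest neighbors: classes = [0, 1, 1, 1, 1]
Votes for class 1: 4 / 5
Majority vote => class 1

1


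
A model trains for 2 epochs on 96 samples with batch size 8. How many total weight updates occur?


Iterations per epoch = 96 / 8 = 12
Total updates = iterations_per_epoch * epochs
= 12 * 2
= 24

24


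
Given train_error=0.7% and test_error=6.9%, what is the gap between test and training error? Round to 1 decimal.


Generalization gap = test_error - train_error
= 6.9 - 0.7
= 6.2%
A moderate gap.

6.2


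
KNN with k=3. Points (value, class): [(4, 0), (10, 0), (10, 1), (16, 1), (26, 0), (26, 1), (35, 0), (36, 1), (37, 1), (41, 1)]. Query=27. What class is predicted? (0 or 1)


Distances from query 27:
Point 26 (class 0): distance = 1
Point 26 (class 1): distance = 1
Point 35 (class 0): distance = 8
K=3 nearest neighbors: classes = [0, 1, 0]
Votes for class 1: 1 / 3
Majority vote => class 0

0


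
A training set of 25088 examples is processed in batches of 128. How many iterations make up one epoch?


Iterations per epoch = dataset_size / batch_size
= 25088 / 128
= 196

196


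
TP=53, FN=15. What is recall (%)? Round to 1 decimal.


Recall = TP / (TP + FN) * 100
= 53 / (53 + 15)
= 53 / 68
= 0.7794
= 77.9%

77.9


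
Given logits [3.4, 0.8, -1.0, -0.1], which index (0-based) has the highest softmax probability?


Softmax is a monotonic transformation, so it preserves the argmax.
We need to find the index of the maximum logit.
Index 0: 3.4
Index 1: 0.8
Index 2: -1.0
Index 3: -0.1
Maximum logit = 3.4 at index 0

0


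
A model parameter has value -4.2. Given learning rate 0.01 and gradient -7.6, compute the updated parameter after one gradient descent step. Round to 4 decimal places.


w_new = w_old - lr * gradient
= -4.2 - 0.01 * -7.6
= -4.2 - (-0.076)
= -4.1240

-4.1240


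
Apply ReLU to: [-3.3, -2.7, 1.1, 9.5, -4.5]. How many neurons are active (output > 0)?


ReLU(x) = max(0, x) for each element:
ReLU(-3.3) = 0
ReLU(-2.7) = 0
ReLU(1.1) = 1.1
ReLU(9.5) = 9.5
ReLU(-4.5) = 0
Active neurons (>0): 2

2


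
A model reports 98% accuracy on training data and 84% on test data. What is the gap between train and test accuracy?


Gap = train_accuracy - test_accuracy
= 98 - 84
= 14%
This gap suggests the model is overfitting.

14


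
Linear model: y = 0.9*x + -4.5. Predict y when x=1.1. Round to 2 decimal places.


y = 0.9 * 1.1 + (-4.5)
= 0.99 + (-4.5)
= -3.51

-3.51


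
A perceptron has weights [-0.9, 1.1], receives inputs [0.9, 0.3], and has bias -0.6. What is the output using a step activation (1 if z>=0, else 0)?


z = w . x + b
= -0.9*0.9 + 1.1*0.3 + -0.6
= -0.81 + 0.33 + -0.6
= -0.48 + -0.6
= -1.08
Since z = -1.08 < 0, output = 0

0


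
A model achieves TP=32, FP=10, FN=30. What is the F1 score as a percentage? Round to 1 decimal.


Precision = TP / (TP + FP) = 32 / 42 = 0.7619
Recall = TP / (TP + FN) = 32 / 62 = 0.5161
F1 = 2 * P * R / (P + R)
= 2 * 0.7619 * 0.5161 / (0.7619 + 0.5161)
= 0.7865 / 1.278
= 0.6154
As percentage: 61.5%

61.5


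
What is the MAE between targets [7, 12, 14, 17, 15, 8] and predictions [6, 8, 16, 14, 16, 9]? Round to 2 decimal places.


Absolute errors: [1, 4, 2, 3, 1, 1]
Sum of absolute errors = 12
MAE = 12 / 6 = 2.00

2.00


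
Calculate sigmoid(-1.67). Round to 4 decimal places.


sigmoid(z) = 1 / (1 + exp(-z))
exp(-(-1.67)) = exp(1.67) = 5.3122
1 + 5.3122 = 6.3122
1 / 6.3122 = 0.1584

0.1584


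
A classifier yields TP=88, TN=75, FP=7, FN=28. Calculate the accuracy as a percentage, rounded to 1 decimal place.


Accuracy = (TP + TN) / (TP + TN + FP + FN) * 100
= (88 + 75) / (88 + 75 + 7 + 28)
= 163 / 198
= 0.8232
= 82.3%

82.3


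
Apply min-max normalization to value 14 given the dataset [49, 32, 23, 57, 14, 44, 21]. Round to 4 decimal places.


Min = 14, Max = 57
Range = 57 - 14 = 43
Scaled = (x - min) / (max - min)
= (14 - 14) / 43
= 0 / 43
= 0.0000

0.0000


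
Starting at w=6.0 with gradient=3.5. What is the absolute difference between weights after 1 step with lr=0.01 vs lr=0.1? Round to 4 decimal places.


With lr=0.01: w_new = 6.0 - 0.01 * 3.5 = 5.965
With lr=0.1: w_new = 6.0 - 0.1 * 3.5 = 5.65
Absolute difference = |5.965 - 5.65|
= 0.3150

0.3150


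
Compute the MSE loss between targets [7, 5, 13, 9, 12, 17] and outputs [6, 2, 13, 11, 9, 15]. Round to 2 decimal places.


Differences: [1, 3, 0, -2, 3, 2]
Squared errors: [1, 9, 0, 4, 9, 4]
Sum of squared errors = 27
MSE = 27 / 6 = 4.50

4.50


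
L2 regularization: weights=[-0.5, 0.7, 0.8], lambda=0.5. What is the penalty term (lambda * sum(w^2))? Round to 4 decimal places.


Squaring each weight:
(-0.5)^2 = 0.25
0.7^2 = 0.49
0.8^2 = 0.64
Sum of squares = 1.38
Penalty = 0.5 * 1.38 = 0.6900

0.6900


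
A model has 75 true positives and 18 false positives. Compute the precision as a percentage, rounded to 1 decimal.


Precision = TP / (TP + FP) * 100
= 75 / (75 + 18)
= 75 / 93
= 0.8065
= 80.6%

80.6


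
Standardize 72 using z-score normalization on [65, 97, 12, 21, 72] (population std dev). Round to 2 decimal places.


Mean = (65 + 97 + 12 + 21 + 72) / 5 = 53.4
Variance = sum((x_i - mean)^2) / n = 1029.04
Std = sqrt(1029.04) = 32.0787
Z = (x - mean) / std
= (72 - 53.4) / 32.0787
= 18.6 / 32.0787
= 0.58

0.58


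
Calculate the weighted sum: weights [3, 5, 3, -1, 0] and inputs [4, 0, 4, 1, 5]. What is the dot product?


Element-wise products:
3 * 4 = 12
5 * 0 = 0
3 * 4 = 12
-1 * 1 = -1
0 * 5 = 0
Sum = 12 + 0 + 12 + -1 + 0
= 23

23


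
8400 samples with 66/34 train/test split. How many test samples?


Train samples = 8400 * 66% = 5544
Test samples = 8400 - 5544
= 2856

2856


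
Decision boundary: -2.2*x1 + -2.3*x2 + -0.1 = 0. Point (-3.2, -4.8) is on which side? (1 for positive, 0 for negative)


Compute -2.2 * -3.2 + -2.3 * -4.8 + -0.1
= 7.04 + 11.04 + -0.1
= 17.98
Since 17.98 >= 0, the point is on the positive side.

1


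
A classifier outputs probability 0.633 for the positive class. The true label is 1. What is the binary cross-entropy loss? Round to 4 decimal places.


For y=1: Loss = -log(p)
= -log(0.633)
= -(-0.4573)
= 0.4573

0.4573


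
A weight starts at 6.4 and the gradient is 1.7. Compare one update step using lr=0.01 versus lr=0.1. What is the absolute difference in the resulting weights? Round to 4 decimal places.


With lr=0.01: w_new = 6.4 - 0.01 * 1.7 = 6.383
With lr=0.1: w_new = 6.4 - 0.1 * 1.7 = 6.23
Absolute difference = |6.383 - 6.23|
= 0.1530

0.1530


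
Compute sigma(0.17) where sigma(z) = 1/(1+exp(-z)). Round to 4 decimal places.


sigmoid(z) = 1 / (1 + exp(-z))
exp(-(0.17)) = exp(-0.17) = 0.8437
1 + 0.8437 = 1.8437
1 / 1.8437 = 0.5424

0.5424


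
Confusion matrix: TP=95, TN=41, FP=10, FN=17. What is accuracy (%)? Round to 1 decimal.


Accuracy = (TP + TN) / (TP + TN + FP + FN) * 100
= (95 + 41) / (95 + 41 + 10 + 17)
= 136 / 163
= 0.8344
= 83.4%

83.4


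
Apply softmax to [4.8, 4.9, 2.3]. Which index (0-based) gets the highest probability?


Softmax is a monotonic transformation, so it preserves the argmax.
We need to find the index of the maximum logit.
Index 0: 4.8
Index 1: 4.9
Index 2: 2.3
Maximum logit = 4.9 at index 1

1


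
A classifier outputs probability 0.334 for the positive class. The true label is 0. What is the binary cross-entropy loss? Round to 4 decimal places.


For y=0: Loss = -log(1-p)
= -log(1 - 0.334)
= -log(0.666)
= -(-0.4065)
= 0.4065

0.4065


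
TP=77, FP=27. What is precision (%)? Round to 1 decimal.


Precision = TP / (TP + FP) * 100
= 77 / (77 + 27)
= 77 / 104
= 0.7404
= 74.0%

74.0


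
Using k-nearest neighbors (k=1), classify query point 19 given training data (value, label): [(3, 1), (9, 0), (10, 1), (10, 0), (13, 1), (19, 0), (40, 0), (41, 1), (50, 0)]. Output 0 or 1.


Distances from query 19:
Point 19 (class 0): distance = 0
K=1 nearest neighbors: classes = [0]
Votes for class 1: 0 / 1
Majority vote => class 0

0


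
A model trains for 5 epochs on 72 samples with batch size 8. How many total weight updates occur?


Iterations per epoch = 72 / 8 = 9
Total updates = iterations_per_epoch * epochs
= 9 * 5
= 45

45


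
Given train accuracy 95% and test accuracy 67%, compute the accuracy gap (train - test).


Gap = train_accuracy - test_accuracy
= 95 - 67
= 28%
This large gap strongly indicates overfitting.

28


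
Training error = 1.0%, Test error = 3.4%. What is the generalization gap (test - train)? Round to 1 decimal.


Generalization gap = test_error - train_error
= 3.4 - 1.0
= 2.4%
A moderate gap.

2.4


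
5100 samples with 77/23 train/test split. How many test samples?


Train samples = 5100 * 77% = 3927
Test samples = 5100 - 3927
= 1173

1173


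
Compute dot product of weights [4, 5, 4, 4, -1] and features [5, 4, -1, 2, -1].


Element-wise products:
4 * 5 = 20
5 * 4 = 20
4 * -1 = -4
4 * 2 = 8
-1 * -1 = 1
Sum = 20 + 20 + -4 + 8 + 1
= 45

45


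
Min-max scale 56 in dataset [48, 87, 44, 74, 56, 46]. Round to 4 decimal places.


Min = 44, Max = 87
Range = 87 - 44 = 43
Scaled = (x - min) / (max - min)
= (56 - 44) / 43
= 12 / 43
= 0.2791

0.2791


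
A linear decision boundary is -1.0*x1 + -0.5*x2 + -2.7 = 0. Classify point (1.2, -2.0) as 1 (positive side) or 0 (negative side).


Compute -1.0 * 1.2 + -0.5 * -2.0 + -2.7
= -1.2 + 1.0 + -2.7
= -2.9
Since -2.9 < 0, the point is on the negative side.

0


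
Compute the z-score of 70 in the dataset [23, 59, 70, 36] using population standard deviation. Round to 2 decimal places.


Mean = (23 + 59 + 70 + 36) / 4 = 47.0
Variance = sum((x_i - mean)^2) / n = 342.5
Std = sqrt(342.5) = 18.5068
Z = (x - mean) / std
= (70 - 47.0) / 18.5068
= 23.0 / 18.5068
= 1.24

1.24


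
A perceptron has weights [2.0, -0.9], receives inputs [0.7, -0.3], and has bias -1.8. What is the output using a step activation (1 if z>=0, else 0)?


z = w . x + b
= 2.0*0.7 + -0.9*-0.3 + -1.8
= 1.4 + 0.27 + -1.8
= 1.67 + -1.8
= -0.13
Since z = -0.13 < 0, output = 0

0


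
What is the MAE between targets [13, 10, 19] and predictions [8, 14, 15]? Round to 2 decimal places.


Absolute errors: [5, 4, 4]
Sum of absolute errors = 13
MAE = 13 / 3 = 4.33

4.33


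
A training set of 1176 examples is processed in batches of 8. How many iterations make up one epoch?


Iterations per epoch = dataset_size / batch_size
= 1176 / 8
= 147

147


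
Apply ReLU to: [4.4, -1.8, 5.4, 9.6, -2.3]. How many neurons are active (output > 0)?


ReLU(x) = max(0, x) for each element:
ReLU(4.4) = 4.4
ReLU(-1.8) = 0
ReLU(5.4) = 5.4
ReLU(9.6) = 9.6
ReLU(-2.3) = 0
Active neurons (>0): 3

3


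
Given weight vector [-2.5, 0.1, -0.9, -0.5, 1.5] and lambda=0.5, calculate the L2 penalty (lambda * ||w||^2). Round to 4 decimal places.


Squaring each weight:
(-2.5)^2 = 6.25
0.1^2 = 0.01
(-0.9)^2 = 0.81
(-0.5)^2 = 0.25
1.5^2 = 2.25
Sum of squares = 9.57
Penalty = 0.5 * 9.57 = 4.7850

4.7850


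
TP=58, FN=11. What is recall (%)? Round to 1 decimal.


Recall = TP / (TP + FN) * 100
= 58 / (58 + 11)
= 58 / 69
= 0.8406
= 84.1%

84.1


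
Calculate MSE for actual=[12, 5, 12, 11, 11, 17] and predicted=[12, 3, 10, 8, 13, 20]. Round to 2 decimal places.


Differences: [0, 2, 2, 3, -2, -3]
Squared errors: [0, 4, 4, 9, 4, 9]
Sum of squared errors = 30
MSE = 30 / 6 = 5.00

5.00


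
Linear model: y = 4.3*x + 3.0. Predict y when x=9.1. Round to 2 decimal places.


y = 4.3 * 9.1 + (3.0)
= 39.13 + (3.0)
= 42.13

42.13


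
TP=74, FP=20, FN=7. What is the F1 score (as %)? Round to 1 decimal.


Precision = TP / (TP + FP) = 74 / 94 = 0.7872
Recall = TP / (TP + FN) = 74 / 81 = 0.9136
F1 = 2 * P * R / (P + R)
= 2 * 0.7872 * 0.9136 / (0.7872 + 0.9136)
= 1.4384 / 1.7008
= 0.8457
As percentage: 84.6%

84.6


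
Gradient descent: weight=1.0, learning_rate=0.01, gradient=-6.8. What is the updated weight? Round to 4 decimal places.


w_new = w_old - lr * gradient
= 1.0 - 0.01 * -6.8
= 1.0 - (-0.068)
= 1.0680

1.0680


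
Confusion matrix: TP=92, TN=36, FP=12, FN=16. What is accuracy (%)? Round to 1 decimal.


Accuracy = (TP + TN) / (TP + TN + FP + FN) * 100
= (92 + 36) / (92 + 36 + 12 + 16)
= 128 / 156
= 0.8205
= 82.1%

82.1


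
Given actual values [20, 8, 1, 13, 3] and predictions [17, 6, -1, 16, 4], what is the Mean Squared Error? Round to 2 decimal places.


Differences: [3, 2, 2, -3, -1]
Squared errors: [9, 4, 4, 9, 1]
Sum of squared errors = 27
MSE = 27 / 5 = 5.40

5.40


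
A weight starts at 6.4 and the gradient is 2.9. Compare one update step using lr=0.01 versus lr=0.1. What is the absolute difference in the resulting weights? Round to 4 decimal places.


With lr=0.01: w_new = 6.4 - 0.01 * 2.9 = 6.371
With lr=0.1: w_new = 6.4 - 0.1 * 2.9 = 6.11
Absolute difference = |6.371 - 6.11|
= 0.2610

0.2610


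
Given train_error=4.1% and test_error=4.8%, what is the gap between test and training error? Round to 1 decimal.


Generalization gap = test_error - train_error
= 4.8 - 4.1
= 0.7%
A small gap suggests good generalization.

0.7


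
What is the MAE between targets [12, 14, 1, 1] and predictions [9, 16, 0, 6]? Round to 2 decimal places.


Absolute errors: [3, 2, 1, 5]
Sum of absolute errors = 11
MAE = 11 / 4 = 2.75

2.75


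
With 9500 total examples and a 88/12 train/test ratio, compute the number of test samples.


Train samples = 9500 * 88% = 8360
Test samples = 9500 - 8360
= 1140

1140


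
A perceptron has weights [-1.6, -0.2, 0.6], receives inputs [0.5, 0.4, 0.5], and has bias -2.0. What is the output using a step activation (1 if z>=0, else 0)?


z = w . x + b
= -1.6*0.5 + -0.2*0.4 + 0.6*0.5 + -2.0
= -0.8 + -0.08 + 0.3 + -2.0
= -0.58 + -2.0
= -2.58
Since z = -2.58 < 0, output = 0

0


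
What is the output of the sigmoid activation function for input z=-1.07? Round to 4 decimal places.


sigmoid(z) = 1 / (1 + exp(-z))
exp(-(-1.07)) = exp(1.07) = 2.9154
1 + 2.9154 = 3.9154
1 / 3.9154 = 0.2554

0.2554


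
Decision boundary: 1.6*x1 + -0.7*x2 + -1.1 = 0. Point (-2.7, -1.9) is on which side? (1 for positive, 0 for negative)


Compute 1.6 * -2.7 + -0.7 * -1.9 + -1.1
= -4.32 + 1.33 + -1.1
= -4.09
Since -4.09 < 0, the point is on the negative side.

0


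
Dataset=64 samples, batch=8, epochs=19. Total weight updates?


Iterations per epoch = 64 / 8 = 8
Total updates = iterations_per_epoch * epochs
= 8 * 19
= 152

152


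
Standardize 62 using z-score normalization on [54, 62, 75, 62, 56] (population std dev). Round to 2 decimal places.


Mean = (54 + 62 + 75 + 62 + 56) / 5 = 61.8
Variance = sum((x_i - mean)^2) / n = 53.76
Std = sqrt(53.76) = 7.3321
Z = (x - mean) / std
= (62 - 61.8) / 7.3321
= 0.2 / 7.3321
= 0.03

0.03


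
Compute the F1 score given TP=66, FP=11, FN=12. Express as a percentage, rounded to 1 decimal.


Precision = TP / (TP + FP) = 66 / 77 = 0.8571
Recall = TP / (TP + FN) = 66 / 78 = 0.8462
F1 = 2 * P * R / (P + R)
= 2 * 0.8571 * 0.8462 / (0.8571 + 0.8462)
= 1.4505 / 1.7033
= 0.8516
As percentage: 85.2%

85.2


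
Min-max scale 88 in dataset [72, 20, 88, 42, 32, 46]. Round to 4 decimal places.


Min = 20, Max = 88
Range = 88 - 20 = 68
Scaled = (x - min) / (max - min)
= (88 - 20) / 68
= 68 / 68
= 1.0000

1.0000


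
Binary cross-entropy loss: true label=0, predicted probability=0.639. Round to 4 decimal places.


For y=0: Loss = -log(1-p)
= -log(1 - 0.639)
= -log(0.361)
= -(-1.0189)
= 1.0189

1.0189


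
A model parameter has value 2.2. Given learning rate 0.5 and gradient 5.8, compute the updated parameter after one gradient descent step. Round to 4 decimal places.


w_new = w_old - lr * gradient
= 2.2 - 0.5 * 5.8
= 2.2 - (2.9)
= -0.7000

-0.7000


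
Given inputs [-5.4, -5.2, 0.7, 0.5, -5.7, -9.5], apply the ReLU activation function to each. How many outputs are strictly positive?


ReLU(x) = max(0, x) for each element:
ReLU(-5.4) = 0
ReLU(-5.2) = 0
ReLU(0.7) = 0.7
ReLU(0.5) = 0.5
ReLU(-5.7) = 0
ReLU(-9.5) = 0
Active neurons (>0): 2

2


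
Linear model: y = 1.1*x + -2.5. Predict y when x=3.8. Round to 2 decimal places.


y = 1.1 * 3.8 + (-2.5)
= 4.18 + (-2.5)
= 1.68

1.68


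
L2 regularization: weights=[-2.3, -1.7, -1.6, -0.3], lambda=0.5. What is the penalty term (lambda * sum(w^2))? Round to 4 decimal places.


Squaring each weight:
(-2.3)^2 = 5.29
(-1.7)^2 = 2.89
(-1.6)^2 = 2.56
(-0.3)^2 = 0.09
Sum of squares = 10.83
Penalty = 0.5 * 10.83 = 5.4150

5.4150


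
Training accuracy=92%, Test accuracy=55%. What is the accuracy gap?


Gap = train_accuracy - test_accuracy
= 92 - 55
= 37%
This large gap strongly indicates overfitting.

37


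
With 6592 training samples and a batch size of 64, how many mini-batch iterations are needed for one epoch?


Iterations per epoch = dataset_size / batch_size
= 6592 / 64
= 103

103


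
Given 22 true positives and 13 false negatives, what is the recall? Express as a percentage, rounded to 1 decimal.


Recall = TP / (TP + FN) * 100
= 22 / (22 + 13)
= 22 / 35
= 0.6286
= 62.9%

62.9


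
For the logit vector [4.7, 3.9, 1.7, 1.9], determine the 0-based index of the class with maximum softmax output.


Softmax is a monotonic transformation, so it preserves the argmax.
We need to find the index of the maximum logit.
Index 0: 4.7
Index 1: 3.9
Index 2: 1.7
Index 3: 1.9
Maximum logit = 4.7 at index 0

0


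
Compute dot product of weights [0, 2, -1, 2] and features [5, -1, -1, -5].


Element-wise products:
0 * 5 = 0
2 * -1 = -2
-1 * -1 = 1
2 * -5 = -10
Sum = 0 + -2 + 1 + -10
= -11

-11


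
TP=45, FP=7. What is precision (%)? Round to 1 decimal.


Precision = TP / (TP + FP) * 100
= 45 / (45 + 7)
= 45 / 52
= 0.8654
= 86.5%

86.5


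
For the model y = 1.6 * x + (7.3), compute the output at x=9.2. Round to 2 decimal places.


y = 1.6 * 9.2 + (7.3)
= 14.72 + (7.3)
= 22.02

22.02


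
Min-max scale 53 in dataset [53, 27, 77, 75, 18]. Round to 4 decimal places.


Min = 18, Max = 77
Range = 77 - 18 = 59
Scaled = (x - min) / (max - min)
= (53 - 18) / 59
= 35 / 59
= 0.5932

0.5932


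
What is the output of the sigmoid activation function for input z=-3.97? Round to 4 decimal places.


sigmoid(z) = 1 / (1 + exp(-z))
exp(-(-3.97)) = exp(3.97) = 52.9845
1 + 52.9845 = 53.9845
1 / 53.9845 = 0.0185

0.0185


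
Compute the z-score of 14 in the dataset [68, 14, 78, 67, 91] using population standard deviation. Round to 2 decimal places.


Mean = (68 + 14 + 78 + 67 + 91) / 5 = 63.6
Variance = sum((x_i - mean)^2) / n = 689.84
Std = sqrt(689.84) = 26.2648
Z = (x - mean) / std
= (14 - 63.6) / 26.2648
= -49.6 / 26.2648
= -1.89

-1.89


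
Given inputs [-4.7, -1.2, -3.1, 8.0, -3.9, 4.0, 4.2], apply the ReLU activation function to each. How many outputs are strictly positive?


ReLU(x) = max(0, x) for each element:
ReLU(-4.7) = 0
ReLU(-1.2) = 0
ReLU(-3.1) = 0
ReLU(8.0) = 8.0
ReLU(-3.9) = 0
ReLU(4.0) = 4.0
ReLU(4.2) = 4.2
Active neurons (>0): 3

3


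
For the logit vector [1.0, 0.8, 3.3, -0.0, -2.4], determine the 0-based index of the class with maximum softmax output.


Softmax is a monotonic transformation, so it preserves the argmax.
We need to find the index of the maximum logit.
Index 0: 1.0
Index 1: 0.8
Index 2: 3.3
Index 3: -0.0
Index 4: -2.4
Maximum logit = 3.3 at index 2

2


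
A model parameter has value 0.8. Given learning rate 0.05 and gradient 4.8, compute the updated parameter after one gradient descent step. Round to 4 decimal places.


w_new = w_old - lr * gradient
= 0.8 - 0.05 * 4.8
= 0.8 - (0.24)
= 0.5600

0.5600


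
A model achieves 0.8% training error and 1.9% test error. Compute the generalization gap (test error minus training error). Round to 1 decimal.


Generalization gap = test_error - train_error
= 1.9 - 0.8
= 1.1%
A small gap suggests good generalization.

1.1


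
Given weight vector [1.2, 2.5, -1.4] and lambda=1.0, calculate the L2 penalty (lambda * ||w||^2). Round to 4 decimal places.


Squaring each weight:
1.2^2 = 1.44
2.5^2 = 6.25
(-1.4)^2 = 1.96
Sum of squares = 9.65
Penalty = 1.0 * 9.65 = 9.6500

9.6500


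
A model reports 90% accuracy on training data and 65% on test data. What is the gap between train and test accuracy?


Gap = train_accuracy - test_accuracy
= 90 - 65
= 25%
This large gap strongly indicates overfitting.

25


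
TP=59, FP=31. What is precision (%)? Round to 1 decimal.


Precision = TP / (TP + FP) * 100
= 59 / (59 + 31)
= 59 / 90
= 0.6556
= 65.6%

65.6


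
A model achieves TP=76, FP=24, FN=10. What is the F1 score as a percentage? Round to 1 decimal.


Precision = TP / (TP + FP) = 76 / 100 = 0.76
Recall = TP / (TP + FN) = 76 / 86 = 0.8837
F1 = 2 * P * R / (P + R)
= 2 * 0.76 * 0.8837 / (0.76 + 0.8837)
= 1.3433 / 1.6437
= 0.8172
As percentage: 81.7%

81.7


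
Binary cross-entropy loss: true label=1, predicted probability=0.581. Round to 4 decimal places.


For y=1: Loss = -log(p)
= -log(0.581)
= -(-0.543)
= 0.5430

0.5430


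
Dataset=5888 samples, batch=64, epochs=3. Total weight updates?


Iterations per epoch = 5888 / 64 = 92
Total updates = iterations_per_epoch * epochs
= 92 * 3
= 276

276


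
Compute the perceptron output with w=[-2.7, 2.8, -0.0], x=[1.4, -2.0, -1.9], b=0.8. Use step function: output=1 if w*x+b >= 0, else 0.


z = w . x + b
= -2.7*1.4 + 2.8*-2.0 + -0.0*-1.9 + 0.8
= -3.78 + -5.6 + 0.0 + 0.8
= -9.38 + 0.8
= -8.58
Since z = -8.58 < 0, output = 0

0


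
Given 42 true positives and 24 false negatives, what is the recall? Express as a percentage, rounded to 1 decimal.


Recall = TP / (TP + FN) * 100
= 42 / (42 + 24)
= 42 / 66
= 0.6364
= 63.6%

63.6


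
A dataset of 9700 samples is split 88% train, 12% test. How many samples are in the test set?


Train samples = 9700 * 88% = 8536
Test samples = 9700 - 8536
= 1164

1164


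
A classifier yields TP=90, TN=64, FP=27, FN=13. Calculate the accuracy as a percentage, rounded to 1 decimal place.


Accuracy = (TP + TN) / (TP + TN + FP + FN) * 100
= (90 + 64) / (90 + 64 + 27 + 13)
= 154 / 194
= 0.7938
= 79.4%

79.4


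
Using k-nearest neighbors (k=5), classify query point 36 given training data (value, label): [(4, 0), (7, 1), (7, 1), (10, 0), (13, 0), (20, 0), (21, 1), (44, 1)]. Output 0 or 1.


Distances from query 36:
Point 44 (class 1): distance = 8
Point 21 (class 1): distance = 15
Point 20 (class 0): distance = 16
Point 13 (class 0): distance = 23
Point 10 (class 0): distance = 26
K=5 nearest neighbors: classes = [1, 1, 0, 0, 0]
Votes for class 1: 2 / 5
Majority vote => class 0

0


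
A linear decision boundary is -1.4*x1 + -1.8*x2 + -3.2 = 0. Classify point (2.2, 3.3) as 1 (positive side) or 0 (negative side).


Compute -1.4 * 2.2 + -1.8 * 3.3 + -3.2
= -3.08 + -5.94 + -3.2
= -12.22
Since -12.22 < 0, the point is on the negative side.

0


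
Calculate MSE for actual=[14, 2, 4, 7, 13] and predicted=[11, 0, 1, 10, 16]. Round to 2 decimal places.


Differences: [3, 2, 3, -3, -3]
Squared errors: [9, 4, 9, 9, 9]
Sum of squared errors = 40
MSE = 40 / 5 = 8.00

8.00


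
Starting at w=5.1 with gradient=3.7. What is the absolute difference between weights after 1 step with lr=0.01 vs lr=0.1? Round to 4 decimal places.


With lr=0.01: w_new = 5.1 - 0.01 * 3.7 = 5.063
With lr=0.1: w_new = 5.1 - 0.1 * 3.7 = 4.73
Absolute difference = |5.063 - 4.73|
= 0.3330

0.3330


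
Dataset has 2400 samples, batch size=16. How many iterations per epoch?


Iterations per epoch = dataset_size / batch_size
= 2400 / 16
= 150

150


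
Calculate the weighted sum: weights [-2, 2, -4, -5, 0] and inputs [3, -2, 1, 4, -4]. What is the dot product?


Element-wise products:
-2 * 3 = -6
2 * -2 = -4
-4 * 1 = -4
-5 * 4 = -20
0 * -4 = 0
Sum = -6 + -4 + -4 + -20 + 0
= -34

-34


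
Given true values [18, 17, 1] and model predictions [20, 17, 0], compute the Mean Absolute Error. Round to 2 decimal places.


Absolute errors: [2, 0, 1]
Sum of absolute errors = 3
MAE = 3 / 3 = 1.00

1.00


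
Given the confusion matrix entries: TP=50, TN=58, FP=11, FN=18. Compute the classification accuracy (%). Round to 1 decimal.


Accuracy = (TP + TN) / (TP + TN + FP + FN) * 100
= (50 + 58) / (50 + 58 + 11 + 18)
= 108 / 137
= 0.7883
= 78.8%

78.8


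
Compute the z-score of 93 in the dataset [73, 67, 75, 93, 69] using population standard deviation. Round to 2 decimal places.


Mean = (73 + 67 + 75 + 93 + 69) / 5 = 75.4
Variance = sum((x_i - mean)^2) / n = 85.44
Std = sqrt(85.44) = 9.2434
Z = (x - mean) / std
= (93 - 75.4) / 9.2434
= 17.6 / 9.2434
= 1.90

1.90


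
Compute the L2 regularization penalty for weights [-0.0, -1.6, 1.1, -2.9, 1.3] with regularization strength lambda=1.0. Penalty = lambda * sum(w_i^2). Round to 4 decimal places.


Squaring each weight:
(-0.0)^2 = 0.0
(-1.6)^2 = 2.56
1.1^2 = 1.21
(-2.9)^2 = 8.41
1.3^2 = 1.69
Sum of squares = 13.87
Penalty = 1.0 * 13.87 = 13.8700

13.8700


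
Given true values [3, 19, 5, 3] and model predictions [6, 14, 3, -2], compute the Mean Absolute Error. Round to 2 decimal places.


Absolute errors: [3, 5, 2, 5]
Sum of absolute errors = 15
MAE = 15 / 4 = 3.75

3.75


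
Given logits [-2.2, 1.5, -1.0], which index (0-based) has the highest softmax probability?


Softmax is a monotonic transformation, so it preserves the argmax.
We need to find the index of the maximum logit.
Index 0: -2.2
Index 1: 1.5
Index 2: -1.0
Maximum logit = 1.5 at index 1

1


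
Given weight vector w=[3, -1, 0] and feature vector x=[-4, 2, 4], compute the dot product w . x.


Element-wise products:
3 * -4 = -12
-1 * 2 = -2
0 * 4 = 0
Sum = -12 + -2 + 0
= -14

-14


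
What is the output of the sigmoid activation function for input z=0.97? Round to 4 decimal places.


sigmoid(z) = 1 / (1 + exp(-z))
exp(-(0.97)) = exp(-0.97) = 0.3791
1 + 0.3791 = 1.3791
1 / 1.3791 = 0.7251

0.7251


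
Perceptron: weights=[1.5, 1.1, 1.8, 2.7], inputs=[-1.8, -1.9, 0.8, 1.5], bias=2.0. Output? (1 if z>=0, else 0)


z = w . x + b
= 1.5*-1.8 + 1.1*-1.9 + 1.8*0.8 + 2.7*1.5 + 2.0
= -2.7 + -2.09 + 1.44 + 4.05 + 2.0
= 0.7 + 2.0
= 2.7
Since z = 2.7 >= 0, output = 1

1


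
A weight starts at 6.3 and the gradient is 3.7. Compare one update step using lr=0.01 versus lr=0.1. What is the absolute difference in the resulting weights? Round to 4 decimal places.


With lr=0.01: w_new = 6.3 - 0.01 * 3.7 = 6.263
With lr=0.1: w_new = 6.3 - 0.1 * 3.7 = 5.93
Absolute difference = |6.263 - 5.93|
= 0.3330

0.3330


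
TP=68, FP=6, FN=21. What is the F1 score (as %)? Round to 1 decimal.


Precision = TP / (TP + FP) = 68 / 74 = 0.9189
Recall = TP / (TP + FN) = 68 / 89 = 0.764
F1 = 2 * P * R / (P + R)
= 2 * 0.9189 * 0.764 / (0.9189 + 0.764)
= 1.4042 / 1.683
= 0.8344
As percentage: 83.4%

83.4
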